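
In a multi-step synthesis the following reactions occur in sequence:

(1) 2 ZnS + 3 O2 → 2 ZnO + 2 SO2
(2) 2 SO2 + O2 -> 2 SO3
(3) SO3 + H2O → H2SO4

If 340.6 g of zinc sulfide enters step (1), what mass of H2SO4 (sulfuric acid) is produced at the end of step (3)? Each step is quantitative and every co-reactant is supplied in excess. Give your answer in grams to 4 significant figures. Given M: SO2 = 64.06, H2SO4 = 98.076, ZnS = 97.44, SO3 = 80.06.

342.8 g

n(ZnS) = 340.6 / 97.44 = 3.4955 mol.
Reaction (1): ZnS→SO2 ratio 2:2 ⇒ n(SO2) = 3.4955 mol.
Reaction (2): SO2→SO3 ratio 2:2 ⇒ n(SO3) = 3.4955 mol.
Reaction (3): SO3→H2SO4 ratio 1:1 ⇒ n(H2SO4) = 3.4955 mol.
Mass of H2SO4 = 3.4955 × 98.076 = 342.82 g.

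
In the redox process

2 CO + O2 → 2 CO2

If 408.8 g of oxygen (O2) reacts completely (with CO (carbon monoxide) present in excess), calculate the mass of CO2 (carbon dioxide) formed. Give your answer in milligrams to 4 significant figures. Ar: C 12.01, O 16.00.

1124000 mg

M(O2) = 2(16.00) = 32.00 g/mol.
M(CO2) = 12.01 + 2(16.00) = 44.01 g/mol.
n(O2) = 408.80 g / 32.00 g/mol = 12.775 mol.
From the equation the O2:CO2 mole ratio is 1:2, so n(CO2) = 12.775 × 2/1 = 25.550 mol.
Mass of CO2 = 25.550 mol × 44.01 g/mol = 1124.5 g.
Converting to mg: 1124.5 g = 1124000 mg.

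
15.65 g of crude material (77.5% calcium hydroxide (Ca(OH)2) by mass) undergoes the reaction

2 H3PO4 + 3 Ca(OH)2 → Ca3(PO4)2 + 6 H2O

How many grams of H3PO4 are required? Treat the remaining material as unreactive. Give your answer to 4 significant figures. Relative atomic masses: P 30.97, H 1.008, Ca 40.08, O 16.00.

Mass of pure Ca(OH)2 = 15.65 g × 0.775 = 12.129 g.
M(Ca(OH)2) = 40.08 + 2(16.00) + 2(1.008) = 74.096 g/mol.
M(H3PO4) = 3(1.008) + 30.97 + 4(16.00) = 97.994 g/mol.
n(Ca(OH)2) = 12.129 g / 74.096 g/mol = 0.16369 mol.
From the equation the Ca(OH)2:H3PO4 mole ratio is 3:2, so n(H3PO4) = 0.16369 × 2/3 = 0.10913 mol.
Mass of H3PO4 = 0.10913 mol × 97.994 g/mol = 10.694 g.

10.69 g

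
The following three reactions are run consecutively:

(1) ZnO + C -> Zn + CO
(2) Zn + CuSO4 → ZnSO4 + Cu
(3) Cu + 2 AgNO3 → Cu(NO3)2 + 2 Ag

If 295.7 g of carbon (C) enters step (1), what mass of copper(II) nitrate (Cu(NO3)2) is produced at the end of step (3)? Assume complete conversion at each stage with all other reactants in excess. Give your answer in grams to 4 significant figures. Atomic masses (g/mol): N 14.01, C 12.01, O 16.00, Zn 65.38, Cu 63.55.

M(C) = 12.01 g/mol.
M(Cu(NO3)2) = 63.55 + 2(14.01) + 6(16.00) = 187.57 g/mol.
n(C) = 295.7 / 12.01 = 24.621 mol.
Reaction (1): C→Zn ratio 1:1 ⇒ n(Zn) = 24.621 mol.
Reaction (2): Zn→Cu ratio 1:1 ⇒ n(Cu) = 24.621 mol.
Reaction (3): Cu→Cu(NO3)2 ratio 1:1 ⇒ n(Cu(NO3)2) = 24.621 mol.
Mass of Cu(NO3)2 = 24.621 × 187.57 = 4618.2 g.

4618 g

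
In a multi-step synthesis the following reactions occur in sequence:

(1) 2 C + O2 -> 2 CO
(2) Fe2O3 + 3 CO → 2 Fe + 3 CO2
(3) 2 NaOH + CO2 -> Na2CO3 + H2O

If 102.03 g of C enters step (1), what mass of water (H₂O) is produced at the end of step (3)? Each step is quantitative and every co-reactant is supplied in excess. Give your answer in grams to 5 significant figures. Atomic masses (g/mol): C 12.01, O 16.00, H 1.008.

M(C) = 12.01 g/mol.
M(H2O) = 2(1.008) + 16.00 = 18.016 g/mol.
n(C) = 102.03 / 12.01 = 8.49542 mol.
Reaction (1): C→CO ratio 2:2 ⇒ n(CO) = 8.49542 mol.
Reaction (2): CO→CO2 ratio 3:3 ⇒ n(CO2) = 8.49542 mol.
Reaction (3): CO2→H2O ratio 1:1 ⇒ n(H2O) = 8.49542 mol.
Mass of H2O = 8.49542 × 18.016 = 153.053 g.

153.05 g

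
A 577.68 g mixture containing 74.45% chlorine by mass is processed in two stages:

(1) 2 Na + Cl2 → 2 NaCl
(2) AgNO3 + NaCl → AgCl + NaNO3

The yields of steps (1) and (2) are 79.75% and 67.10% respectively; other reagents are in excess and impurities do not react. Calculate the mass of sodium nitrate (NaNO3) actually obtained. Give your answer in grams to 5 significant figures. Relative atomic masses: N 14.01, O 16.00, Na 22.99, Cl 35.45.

551.83 g

Pure Cl2 = 577.68 × 0.7445 = 430.083 g.
M(Cl2) = 2(35.45) = 70.90 g/mol.
M(NaNO3) = 22.99 + 14.01 + 3(16.00) = 85.00 g/mol.
n(Cl2) = 430.083 / 70.90 = 6.06605 mol.
Step 1 (Cl2:NaCl = 1:2): theoretical n(NaCl) = 12.1321 mol; at 79.75% yield, n(NaCl) = 9.67535 mol.
Step 2 (NaCl:NaNO3 = 1:1): theoretical n(NaNO3) = 9.67535 mol, so theoretical mass = 9.67535 × 85.00 = 822.404 g.
At 67.10% yield, actual mass of NaNO3 = 822.404 × 0.6710 = 551.833 g.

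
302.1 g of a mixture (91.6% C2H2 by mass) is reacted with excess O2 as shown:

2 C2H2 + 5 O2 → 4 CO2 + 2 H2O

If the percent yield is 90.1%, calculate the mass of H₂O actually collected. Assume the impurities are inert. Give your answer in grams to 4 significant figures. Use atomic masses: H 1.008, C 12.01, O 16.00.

Pure C2H2 available = 302.1 g × 0.916 = 276.72 g.
M(C2H2) = 2(12.01) + 2(1.008) = 26.036 g/mol.
M(H2O) = 2(1.008) + 16.00 = 18.016 g/mol.
n(C2H2) = 276.72 g / 26.036 g/mol = 10.628 mol.
From the equation the C2H2:H2O mole ratio is 2:2, so n(H2O) = 10.628 × 2/2 = 10.628 mol.
Mass of H2O = 10.628 mol × 18.016 g/mol = 191.48 g.
Actual mass collected = 191.48 g × 0.901 = 172.53 g.

172.5 g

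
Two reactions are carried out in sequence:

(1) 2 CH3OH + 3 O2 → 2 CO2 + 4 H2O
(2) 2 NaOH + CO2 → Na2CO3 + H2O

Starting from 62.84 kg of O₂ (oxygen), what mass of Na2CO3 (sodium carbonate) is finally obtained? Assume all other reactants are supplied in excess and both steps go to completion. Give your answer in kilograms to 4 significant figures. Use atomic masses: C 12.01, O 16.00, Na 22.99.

138.8 kg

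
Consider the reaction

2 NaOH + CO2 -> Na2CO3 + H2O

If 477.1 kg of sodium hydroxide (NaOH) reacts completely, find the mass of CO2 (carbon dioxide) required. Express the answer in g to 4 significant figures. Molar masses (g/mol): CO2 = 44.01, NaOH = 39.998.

Convert: 477.1 kg = 477100 g.
n(NaOH) = 477100 g / 39.998 g/mol = 11928 mol.
From the equation the NaOH:CO2 mole ratio is 2:1, so n(CO2) = 11928 × 1/2 = 5964.0 mol.
Mass of CO2 = 5964.0 mol × 44.01 g/mol = 262480 g.

262500 g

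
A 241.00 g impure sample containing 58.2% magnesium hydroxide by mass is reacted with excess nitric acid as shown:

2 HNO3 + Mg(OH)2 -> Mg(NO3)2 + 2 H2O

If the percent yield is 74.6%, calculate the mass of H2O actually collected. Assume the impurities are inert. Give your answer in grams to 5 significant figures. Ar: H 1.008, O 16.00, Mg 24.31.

64.641 g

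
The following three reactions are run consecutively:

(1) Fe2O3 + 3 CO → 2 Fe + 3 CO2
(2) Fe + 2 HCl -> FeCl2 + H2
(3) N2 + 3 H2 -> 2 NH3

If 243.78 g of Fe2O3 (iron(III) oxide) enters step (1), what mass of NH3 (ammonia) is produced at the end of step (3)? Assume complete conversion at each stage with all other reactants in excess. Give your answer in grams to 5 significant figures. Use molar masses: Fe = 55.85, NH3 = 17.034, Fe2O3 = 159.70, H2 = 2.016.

34.670 g

n(Fe2O3) = 243.78 / 159.70 = 1.52649 mol.
Reaction (1): Fe2O3→Fe ratio 1:2 ⇒ n(Fe) = 3.05297 mol.
Reaction (2): Fe→H2 ratio 1:1 ⇒ n(H2) = 3.05297 mol.
Reaction (3): H2→NH3 ratio 3:2 ⇒ n(NH3) = 2.03532 mol.
Mass of NH3 = 2.03532 × 17.034 = 34.6696 g.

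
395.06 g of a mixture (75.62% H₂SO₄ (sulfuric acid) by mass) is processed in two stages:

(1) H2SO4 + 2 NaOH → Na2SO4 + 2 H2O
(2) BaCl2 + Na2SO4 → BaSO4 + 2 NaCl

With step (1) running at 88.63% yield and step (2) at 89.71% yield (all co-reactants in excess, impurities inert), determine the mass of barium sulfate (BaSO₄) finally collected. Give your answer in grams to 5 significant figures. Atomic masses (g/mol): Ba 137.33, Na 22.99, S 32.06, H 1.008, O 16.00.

Pure H2SO4 = 395.06 × 0.7562 = 298.744 g.
M(H2SO4) = 2(1.008) + 32.06 + 4(16.00) = 98.076 g/mol.
M(BaSO4) = 137.33 + 32.06 + 4(16.00) = 233.39 g/mol.
n(H2SO4) = 298.744 / 98.076 = 3.04605 mol.
Step 1 (H2SO4:Na2SO4 = 1:1): theoretical n(Na2SO4) = 3.04605 mol; at 88.63% yield, n(Na2SO4) = 2.69971 mol.
Step 2 (Na2SO4:BaSO4 = 1:1): theoretical n(BaSO4) = 2.69971 mol, so theoretical mass = 2.69971 × 233.39 = 630.086 g.
At 89.71% yield, actual mass of BaSO4 = 630.086 × 0.8971 = 565.250 g.

565.25 g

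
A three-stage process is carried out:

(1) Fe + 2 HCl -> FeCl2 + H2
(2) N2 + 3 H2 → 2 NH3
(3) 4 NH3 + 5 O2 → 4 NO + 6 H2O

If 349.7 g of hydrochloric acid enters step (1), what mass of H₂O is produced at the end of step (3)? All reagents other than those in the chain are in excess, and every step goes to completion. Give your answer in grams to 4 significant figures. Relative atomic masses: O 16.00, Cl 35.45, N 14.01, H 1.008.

86.40 g

M(HCl) = 1.008 + 35.45 = 36.458 g/mol.
M(H2O) = 2(1.008) + 16.00 = 18.016 g/mol.
n(HCl) = 349.7 / 36.458 = 9.5919 mol.
Reaction (1): HCl→H2 ratio 2:1 ⇒ n(H2) = 4.7959 mol.
Reaction (2): H2→NH3 ratio 3:2 ⇒ n(NH3) = 3.1973 mol.
Reaction (3): NH3→H2O ratio 4:6 ⇒ n(H2O) = 4.7959 mol.
Mass of H2O = 4.7959 × 18.016 = 86.403 g.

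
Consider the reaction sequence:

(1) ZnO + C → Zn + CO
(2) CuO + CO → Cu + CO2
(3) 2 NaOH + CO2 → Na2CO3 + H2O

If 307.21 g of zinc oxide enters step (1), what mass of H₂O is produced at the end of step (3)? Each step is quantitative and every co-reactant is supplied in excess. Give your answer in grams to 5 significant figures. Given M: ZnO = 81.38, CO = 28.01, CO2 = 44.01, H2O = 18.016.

68.011 g

n(ZnO) = 307.21 / 81.38 = 3.77501 mol.
Reaction (1): ZnO→CO ratio 1:1 ⇒ n(CO) = 3.77501 mol.
Reaction (2): CO→CO2 ratio 1:1 ⇒ n(CO2) = 3.77501 mol.
Reaction (3): CO2→H2O ratio 1:1 ⇒ n(H2O) = 3.77501 mol.
Mass of H2O = 3.77501 × 18.016 = 68.0105 g.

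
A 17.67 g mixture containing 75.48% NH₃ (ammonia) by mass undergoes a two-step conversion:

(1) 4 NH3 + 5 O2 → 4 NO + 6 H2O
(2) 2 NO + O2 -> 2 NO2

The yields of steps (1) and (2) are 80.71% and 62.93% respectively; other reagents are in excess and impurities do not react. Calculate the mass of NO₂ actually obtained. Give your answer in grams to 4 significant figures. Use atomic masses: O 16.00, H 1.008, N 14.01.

Pure NH3 = 17.67 × 0.7548 = 13.337 g.
M(NH3) = 14.01 + 3(1.008) = 17.034 g/mol.
M(NO2) = 14.01 + 2(16.00) = 46.01 g/mol.
n(NH3) = 13.337 / 17.034 = 0.78298 mol.
Step 1 (NH3:NO = 4:4): theoretical n(NO) = 0.78298 mol; at 80.71% yield, n(NO) = 0.63194 mol.
Step 2 (NO:NO2 = 2:2): theoretical n(NO2) = 0.63194 mol, so theoretical mass = 0.63194 × 46.01 = 29.076 g.
At 62.93% yield, actual mass of NO2 = 29.076 × 0.6293 = 18.297 g.

18.30 g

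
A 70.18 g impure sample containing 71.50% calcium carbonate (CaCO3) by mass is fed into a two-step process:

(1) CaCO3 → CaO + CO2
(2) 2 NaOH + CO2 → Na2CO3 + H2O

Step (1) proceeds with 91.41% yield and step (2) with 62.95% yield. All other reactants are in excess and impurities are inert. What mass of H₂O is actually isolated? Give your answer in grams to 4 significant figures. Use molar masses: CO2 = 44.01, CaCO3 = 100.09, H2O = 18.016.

Pure CaCO3 = 70.18 × 0.7150 = 50.179 g.
n(CaCO3) = 50.179 / 100.09 = 0.50134 mol.
Step 1 (CaCO3:CO2 = 1:1): theoretical n(CO2) = 0.50134 mol; at 91.41% yield, n(CO2) = 0.45827 mol.
Step 2 (CO2:H2O = 1:1): theoretical n(H2O) = 0.45827 mol, so theoretical mass = 0.45827 × 18.016 = 8.2562 g.
At 62.95% yield, actual mass of H2O = 8.2562 × 0.6295 = 5.1973 g.

5.197 g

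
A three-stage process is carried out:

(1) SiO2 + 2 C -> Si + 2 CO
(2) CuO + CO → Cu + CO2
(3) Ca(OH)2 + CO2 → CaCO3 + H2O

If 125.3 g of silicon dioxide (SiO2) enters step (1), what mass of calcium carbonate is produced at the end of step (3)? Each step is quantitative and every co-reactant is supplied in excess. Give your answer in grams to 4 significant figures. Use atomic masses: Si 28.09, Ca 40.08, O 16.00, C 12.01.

417.4 g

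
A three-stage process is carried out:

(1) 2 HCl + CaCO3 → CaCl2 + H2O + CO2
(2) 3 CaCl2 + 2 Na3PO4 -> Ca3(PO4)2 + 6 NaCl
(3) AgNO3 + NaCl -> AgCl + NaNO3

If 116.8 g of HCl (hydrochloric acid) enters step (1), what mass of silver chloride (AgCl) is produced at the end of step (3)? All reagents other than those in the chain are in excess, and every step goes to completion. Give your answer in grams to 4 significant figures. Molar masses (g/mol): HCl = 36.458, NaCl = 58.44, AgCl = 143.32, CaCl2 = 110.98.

459.2 g

n(HCl) = 116.8 / 36.458 = 3.2037 mol.
Reaction (1): HCl→CaCl2 ratio 2:1 ⇒ n(CaCl2) = 1.6018 mol.
Reaction (2): CaCl2→NaCl ratio 3:6 ⇒ n(NaCl) = 3.2037 mol.
Reaction (3): NaCl→AgCl ratio 1:1 ⇒ n(AgCl) = 3.2037 mol.
Mass of AgCl = 3.2037 × 143.32 = 459.15 g.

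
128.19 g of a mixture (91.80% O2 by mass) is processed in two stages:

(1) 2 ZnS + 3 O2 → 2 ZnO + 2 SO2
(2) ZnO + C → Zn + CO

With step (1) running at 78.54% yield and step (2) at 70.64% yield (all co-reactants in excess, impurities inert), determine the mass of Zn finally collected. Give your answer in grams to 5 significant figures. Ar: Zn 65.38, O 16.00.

Pure O2 = 128.19 × 0.9180 = 117.678 g.
M(O2) = 2(16.00) = 32.00 g/mol.
M(Zn) = 65.38 g/mol.
n(O2) = 117.678 / 32.00 = 3.67745 mol.
Step 1 (O2:ZnO = 3:2): theoretical n(ZnO) = 2.45163 mol; at 78.54% yield, n(ZnO) = 1.92551 mol.
Step 2 (ZnO:Zn = 1:1): theoretical n(Zn) = 1.92551 mol, so theoretical mass = 1.92551 × 65.38 = 125.890 g.
At 70.64% yield, actual mass of Zn = 125.890 × 0.7064 = 88.9287 g.

88.929 g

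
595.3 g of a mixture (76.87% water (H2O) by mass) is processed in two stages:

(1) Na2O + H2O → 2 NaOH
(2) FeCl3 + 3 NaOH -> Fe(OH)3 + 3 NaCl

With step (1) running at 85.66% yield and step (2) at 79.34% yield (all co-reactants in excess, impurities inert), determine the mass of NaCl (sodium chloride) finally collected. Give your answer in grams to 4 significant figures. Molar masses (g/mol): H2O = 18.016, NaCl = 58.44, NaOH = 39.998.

Pure H2O = 595.3 × 0.7687 = 457.61 g.
n(H2O) = 457.61 / 18.016 = 25.400 mol.
Step 1 (H2O:NaOH = 1:2): theoretical n(NaOH) = 50.800 mol; at 85.66% yield, n(NaOH) = 43.515 mol.
Step 2 (NaOH:NaCl = 3:3): theoretical n(NaCl) = 43.515 mol, so theoretical mass = 43.515 × 58.44 = 2543.0 g.
At 79.34% yield, actual mass of NaCl = 2543.0 × 0.7934 = 2017.6 g.

2018 g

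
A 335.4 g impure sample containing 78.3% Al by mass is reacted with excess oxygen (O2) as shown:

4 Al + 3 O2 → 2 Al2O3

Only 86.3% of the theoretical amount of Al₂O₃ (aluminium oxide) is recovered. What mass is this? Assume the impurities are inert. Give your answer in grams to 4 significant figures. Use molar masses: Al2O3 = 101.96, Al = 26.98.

428.2 g

Pure Al available = 335.4 g × 0.783 = 262.62 g.
n(Al) = 262.62 g / 26.98 g/mol = 9.7338 mol.
From the equation the Al:Al2O3 mole ratio is 4:2, so n(Al2O3) = 9.7338 × 2/4 = 4.8669 mol.
Mass of Al2O3 = 4.8669 mol × 101.96 g/mol = 496.23 g.
Actual mass collected = 496.23 g × 0.863 = 428.25 g.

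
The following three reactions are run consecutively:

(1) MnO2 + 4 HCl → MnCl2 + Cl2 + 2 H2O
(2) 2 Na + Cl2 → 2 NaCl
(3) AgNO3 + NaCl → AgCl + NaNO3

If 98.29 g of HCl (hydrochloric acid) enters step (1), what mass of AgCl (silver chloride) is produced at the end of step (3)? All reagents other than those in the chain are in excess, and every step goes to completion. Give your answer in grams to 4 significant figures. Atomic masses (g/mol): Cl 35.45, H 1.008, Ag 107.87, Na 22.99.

193.2 g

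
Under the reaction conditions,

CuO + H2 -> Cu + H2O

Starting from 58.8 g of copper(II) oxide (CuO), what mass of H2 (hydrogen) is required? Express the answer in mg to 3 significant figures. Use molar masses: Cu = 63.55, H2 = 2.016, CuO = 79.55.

1490 mg

n(CuO) = 58.80 g / 79.55 g/mol = 0.7392 mol.
From the equation the CuO:H2 mole ratio is 1:1, so n(H2) = 0.7392 × 1/1 = 0.7392 mol.
Mass of H2 = 0.7392 mol × 2.016 g/mol = 1.490 g.
Converting to mg: 1.490 g = 1490 mg.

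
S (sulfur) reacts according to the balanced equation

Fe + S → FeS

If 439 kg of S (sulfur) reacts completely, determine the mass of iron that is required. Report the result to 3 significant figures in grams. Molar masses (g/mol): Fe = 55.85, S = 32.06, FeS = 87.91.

765000 g

Convert: 439 kg = 439000 g.
n(S) = 439000 g / 32.06 g/mol = 13690 mol.
From the equation the S:Fe mole ratio is 1:1, so n(Fe) = 13690 × 1/1 = 13690 mol.
Mass of Fe = 13690 mol × 55.85 g/mol = 764800 g.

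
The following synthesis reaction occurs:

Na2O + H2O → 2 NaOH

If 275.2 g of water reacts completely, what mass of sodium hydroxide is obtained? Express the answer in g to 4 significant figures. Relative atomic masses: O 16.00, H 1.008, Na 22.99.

M(H2O) = 2(1.008) + 16.00 = 18.016 g/mol.
M(NaOH) = 22.99 + 16.00 + 1.008 = 39.998 g/mol.
n(H2O) = 275.20 g / 18.016 g/mol = 15.275 mol.
From the equation the H2O:NaOH mole ratio is 1:2, so n(NaOH) = 15.275 × 2/1 = 30.551 mol.
Mass of NaOH = 30.551 mol × 39.998 g/mol = 1222.0 g.

1222 g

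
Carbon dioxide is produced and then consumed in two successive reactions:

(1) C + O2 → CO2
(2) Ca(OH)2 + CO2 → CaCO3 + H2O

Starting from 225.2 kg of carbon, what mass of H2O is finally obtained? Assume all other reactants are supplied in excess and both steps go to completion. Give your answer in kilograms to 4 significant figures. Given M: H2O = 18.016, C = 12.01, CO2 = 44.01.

225.2 kg = 225200 g.
n(C) = 225200 / 12.01 = 18751 mol.
Step 1 gives a 1:1 ratio of C to CO2, so n(CO2) = 18751 mol.
In step 2 the CO2:H2O ratio is 1:1, so n(H2O) = 18751 mol.
Mass of H2O = 18751 × 18.016 = 337820 g = 337.8 kg.

337.8 kg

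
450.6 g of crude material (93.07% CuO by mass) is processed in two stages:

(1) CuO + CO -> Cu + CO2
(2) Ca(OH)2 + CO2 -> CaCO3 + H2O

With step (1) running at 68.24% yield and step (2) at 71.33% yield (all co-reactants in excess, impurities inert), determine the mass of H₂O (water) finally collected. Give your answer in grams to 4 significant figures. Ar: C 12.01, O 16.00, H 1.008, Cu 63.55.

46.23 g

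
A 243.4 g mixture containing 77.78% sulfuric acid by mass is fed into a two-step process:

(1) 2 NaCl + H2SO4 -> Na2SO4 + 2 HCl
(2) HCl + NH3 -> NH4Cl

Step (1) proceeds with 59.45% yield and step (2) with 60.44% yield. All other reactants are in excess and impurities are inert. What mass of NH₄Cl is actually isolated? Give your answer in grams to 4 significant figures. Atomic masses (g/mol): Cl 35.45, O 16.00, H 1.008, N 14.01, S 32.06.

Pure H2SO4 = 243.4 × 0.7778 = 189.32 g.
M(H2SO4) = 2(1.008) + 32.06 + 4(16.00) = 98.076 g/mol.
M(NH4Cl) = 14.01 + 4(1.008) + 35.45 = 53.492 g/mol.
n(H2SO4) = 189.32 / 98.076 = 1.9303 mol.
Step 1 (H2SO4:HCl = 1:2): theoretical n(HCl) = 3.8606 mol; at 59.45% yield, n(HCl) = 2.2951 mol.
Step 2 (HCl:NH4Cl = 1:1): theoretical n(NH4Cl) = 2.2951 mol, so theoretical mass = 2.2951 × 53.492 = 122.77 g.
At 60.44% yield, actual mass of NH4Cl = 122.77 × 0.6044 = 74.203 g.

74.20 g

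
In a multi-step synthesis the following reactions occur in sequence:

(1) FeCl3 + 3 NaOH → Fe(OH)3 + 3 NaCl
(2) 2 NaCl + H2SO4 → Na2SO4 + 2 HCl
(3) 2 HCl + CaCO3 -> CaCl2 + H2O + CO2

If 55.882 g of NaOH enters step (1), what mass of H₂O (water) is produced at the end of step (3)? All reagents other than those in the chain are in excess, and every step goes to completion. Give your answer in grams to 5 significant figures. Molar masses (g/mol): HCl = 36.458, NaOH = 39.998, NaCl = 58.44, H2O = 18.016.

n(NaOH) = 55.882 / 39.998 = 1.39712 mol.
Reaction (1): NaOH→NaCl ratio 3:3 ⇒ n(NaCl) = 1.39712 mol.
Reaction (2): NaCl→HCl ratio 2:2 ⇒ n(HCl) = 1.39712 mol.
Reaction (3): HCl→H2O ratio 2:1 ⇒ n(H2O) = 0.698560 mol.
Mass of H2O = 0.698560 × 18.016 = 12.5853 g.

12.585 g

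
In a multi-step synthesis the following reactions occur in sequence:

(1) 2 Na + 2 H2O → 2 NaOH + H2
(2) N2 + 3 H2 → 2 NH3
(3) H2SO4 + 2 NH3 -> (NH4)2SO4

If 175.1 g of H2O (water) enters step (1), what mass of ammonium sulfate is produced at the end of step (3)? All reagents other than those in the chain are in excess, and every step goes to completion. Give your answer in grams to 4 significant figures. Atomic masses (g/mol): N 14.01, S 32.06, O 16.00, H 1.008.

214.1 g

M(H2O) = 2(1.008) + 16.00 = 18.016 g/mol.
M((NH4)2SO4) = 2(14.01) + 8(1.008) + 32.06 + 4(16.00) = 132.144 g/mol.
n(H2O) = 175.1 / 18.016 = 9.7191 mol.
Reaction (1): H2O→H2 ratio 2:1 ⇒ n(H2) = 4.8596 mol.
Reaction (2): H2→NH3 ratio 3:2 ⇒ n(NH3) = 3.2397 mol.
Reaction (3): NH3→(NH4)2SO4 ratio 2:1 ⇒ n((NH4)2SO4) = 1.6199 mol.
Mass of (NH4)2SO4 = 1.6199 × 132.144 = 214.05 g.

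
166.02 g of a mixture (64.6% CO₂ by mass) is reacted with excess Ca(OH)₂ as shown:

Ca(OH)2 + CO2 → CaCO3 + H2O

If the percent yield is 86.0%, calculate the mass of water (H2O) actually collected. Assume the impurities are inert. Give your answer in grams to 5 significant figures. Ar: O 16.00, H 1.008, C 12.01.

37.757 g

Pure CO2 available = 166.02 g × 0.646 = 107.249 g.
M(CO2) = 12.01 + 2(16.00) = 44.01 g/mol.
M(H2O) = 2(1.008) + 16.00 = 18.016 g/mol.
n(CO2) = 107.249 g / 44.01 g/mol = 2.43692 mol.
From the equation the CO2:H2O mole ratio is 1:1, so n(H2O) = 2.43692 × 1/1 = 2.43692 mol.
Mass of H2O = 2.43692 mol × 18.016 g/mol = 43.9036 g.
Actual mass collected = 43.9036 g × 0.860 = 37.7571 g.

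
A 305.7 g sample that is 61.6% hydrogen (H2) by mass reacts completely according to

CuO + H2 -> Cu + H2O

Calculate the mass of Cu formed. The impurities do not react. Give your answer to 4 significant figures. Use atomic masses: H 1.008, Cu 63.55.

Mass of pure H2 = 305.7 g × 0.616 = 188.31 g.
M(H2) = 2(1.008) = 2.016 g/mol.
M(Cu) = 63.55 g/mol.
n(H2) = 188.31 g / 2.016 g/mol = 93.408 mol.
From the equation the H2:Cu mole ratio is 1:1, so n(Cu) = 93.408 × 1/1 = 93.408 mol.
Mass of Cu = 93.408 mol × 63.55 g/mol = 5936.1 g.

5936 g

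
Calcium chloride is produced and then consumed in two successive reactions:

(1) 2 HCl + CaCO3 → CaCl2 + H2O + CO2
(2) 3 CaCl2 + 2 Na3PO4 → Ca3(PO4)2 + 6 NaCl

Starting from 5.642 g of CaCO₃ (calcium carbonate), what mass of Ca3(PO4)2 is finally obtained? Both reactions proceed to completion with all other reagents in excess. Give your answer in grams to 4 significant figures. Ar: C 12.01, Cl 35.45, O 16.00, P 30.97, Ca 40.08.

5.828 g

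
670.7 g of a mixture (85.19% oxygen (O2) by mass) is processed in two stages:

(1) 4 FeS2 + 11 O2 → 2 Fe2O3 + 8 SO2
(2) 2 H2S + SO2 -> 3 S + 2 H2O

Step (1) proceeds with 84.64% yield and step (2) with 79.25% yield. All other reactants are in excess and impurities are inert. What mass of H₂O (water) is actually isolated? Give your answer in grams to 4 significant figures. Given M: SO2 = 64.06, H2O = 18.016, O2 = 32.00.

313.9 g

Pure O2 = 670.7 × 0.8519 = 571.37 g.
n(O2) = 571.37 / 32.00 = 17.855 mol.
Step 1 (O2:SO2 = 11:8): theoretical n(SO2) = 12.986 mol; at 84.64% yield, n(SO2) = 10.991 mol.
Step 2 (SO2:H2O = 1:2): theoretical n(H2O) = 21.982 mol, so theoretical mass = 21.982 × 18.016 = 396.03 g.
At 79.25% yield, actual mass of H2O = 396.03 × 0.7925 = 313.85 g.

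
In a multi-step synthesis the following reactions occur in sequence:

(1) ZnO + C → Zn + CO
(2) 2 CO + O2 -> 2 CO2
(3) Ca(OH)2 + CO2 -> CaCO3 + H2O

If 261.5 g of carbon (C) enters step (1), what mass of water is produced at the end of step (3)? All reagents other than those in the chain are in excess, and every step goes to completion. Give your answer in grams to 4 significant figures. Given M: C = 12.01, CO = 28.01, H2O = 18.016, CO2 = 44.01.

n(C) = 261.5 / 12.01 = 21.774 mol.
Reaction (1): C→CO ratio 1:1 ⇒ n(CO) = 21.774 mol.
Reaction (2): CO→CO2 ratio 2:2 ⇒ n(CO2) = 21.774 mol.
Reaction (3): CO2→H2O ratio 1:1 ⇒ n(H2O) = 21.774 mol.
Mass of H2O = 21.774 × 18.016 = 392.27 g.

392.3 g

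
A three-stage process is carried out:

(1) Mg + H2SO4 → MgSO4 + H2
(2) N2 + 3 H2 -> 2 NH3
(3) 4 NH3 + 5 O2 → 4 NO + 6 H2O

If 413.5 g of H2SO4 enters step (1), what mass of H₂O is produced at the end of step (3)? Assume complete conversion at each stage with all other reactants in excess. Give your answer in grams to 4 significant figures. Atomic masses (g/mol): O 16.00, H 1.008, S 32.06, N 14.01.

M(H2SO4) = 2(1.008) + 32.06 + 4(16.00) = 98.076 g/mol.
M(H2O) = 2(1.008) + 16.00 = 18.016 g/mol.
n(H2SO4) = 413.5 / 98.076 = 4.2161 mol.
Reaction (1): H2SO4→H2 ratio 1:1 ⇒ n(H2) = 4.2161 mol.
Reaction (2): H2→NH3 ratio 3:2 ⇒ n(NH3) = 2.8107 mol.
Reaction (3): NH3→H2O ratio 4:6 ⇒ n(H2O) = 4.2161 mol.
Mass of H2O = 4.2161 × 18.016 = 75.958 g.

75.96 g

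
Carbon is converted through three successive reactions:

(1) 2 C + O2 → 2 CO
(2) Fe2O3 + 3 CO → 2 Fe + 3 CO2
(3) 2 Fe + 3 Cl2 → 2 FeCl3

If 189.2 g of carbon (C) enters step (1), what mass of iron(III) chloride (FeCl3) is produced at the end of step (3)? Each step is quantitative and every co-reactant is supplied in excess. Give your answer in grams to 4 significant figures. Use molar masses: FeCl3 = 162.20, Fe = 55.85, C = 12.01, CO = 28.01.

1703 g

n(C) = 189.2 / 12.01 = 15.754 mol.
Reaction (1): C→CO ratio 2:2 ⇒ n(CO) = 15.754 mol.
Reaction (2): CO→Fe ratio 3:2 ⇒ n(Fe) = 10.502 mol.
Reaction (3): Fe→FeCl3 ratio 2:2 ⇒ n(FeCl3) = 10.502 mol.
Mass of FeCl3 = 10.502 × 162.20 = 1703.5 g.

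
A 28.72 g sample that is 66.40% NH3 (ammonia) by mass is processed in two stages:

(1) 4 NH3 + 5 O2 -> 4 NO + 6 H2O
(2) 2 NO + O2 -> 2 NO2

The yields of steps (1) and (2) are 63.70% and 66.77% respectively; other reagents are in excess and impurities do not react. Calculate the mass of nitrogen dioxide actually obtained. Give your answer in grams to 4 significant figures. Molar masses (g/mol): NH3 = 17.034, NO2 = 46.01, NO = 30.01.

Pure NH3 = 28.72 × 0.6640 = 19.070 g.
n(NH3) = 19.070 / 17.034 = 1.1195 mol.
Step 1 (NH3:NO = 4:4): theoretical n(NO) = 1.1195 mol; at 63.70% yield, n(NO) = 0.71314 mol.
Step 2 (NO:NO2 = 2:2): theoretical n(NO2) = 0.71314 mol, so theoretical mass = 0.71314 × 46.01 = 32.812 g.
At 66.77% yield, actual mass of NO2 = 32.812 × 0.6677 = 21.908 g.

21.91 g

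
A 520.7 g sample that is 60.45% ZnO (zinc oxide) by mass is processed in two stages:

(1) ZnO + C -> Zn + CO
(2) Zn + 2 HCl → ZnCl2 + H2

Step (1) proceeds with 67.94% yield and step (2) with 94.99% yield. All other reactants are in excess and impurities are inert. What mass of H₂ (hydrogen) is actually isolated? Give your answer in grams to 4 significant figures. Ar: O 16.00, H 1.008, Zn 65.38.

Pure ZnO = 520.7 × 0.6045 = 314.76 g.
M(ZnO) = 65.38 + 16.00 = 81.38 g/mol.
M(H2) = 2(1.008) = 2.016 g/mol.
n(ZnO) = 314.76 / 81.38 = 3.8678 mol.
Step 1 (ZnO:Zn = 1:1): theoretical n(Zn) = 3.8678 mol; at 67.94% yield, n(Zn) = 2.6278 mol.
Step 2 (Zn:H2 = 1:1): theoretical n(H2) = 2.6278 mol, so theoretical mass = 2.6278 × 2.016 = 5.2976 g.
At 94.99% yield, actual mass of H2 = 5.2976 × 0.9499 = 5.0322 g.

5.032 g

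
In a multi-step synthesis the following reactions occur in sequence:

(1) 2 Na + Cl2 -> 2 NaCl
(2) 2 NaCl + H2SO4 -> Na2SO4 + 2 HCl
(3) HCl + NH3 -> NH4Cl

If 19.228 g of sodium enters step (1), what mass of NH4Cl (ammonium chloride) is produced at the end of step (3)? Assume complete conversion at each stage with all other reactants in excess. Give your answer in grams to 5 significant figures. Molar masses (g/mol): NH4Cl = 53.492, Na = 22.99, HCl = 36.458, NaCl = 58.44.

n(Na) = 19.228 / 22.99 = 0.836364 mol.
Reaction (1): Na→NaCl ratio 2:2 ⇒ n(NaCl) = 0.836364 mol.
Reaction (2): NaCl→HCl ratio 2:2 ⇒ n(HCl) = 0.836364 mol.
Reaction (3): HCl→NH4Cl ratio 1:1 ⇒ n(NH4Cl) = 0.836364 mol.
Mass of NH4Cl = 0.836364 × 53.492 = 44.7388 g.

44.739 g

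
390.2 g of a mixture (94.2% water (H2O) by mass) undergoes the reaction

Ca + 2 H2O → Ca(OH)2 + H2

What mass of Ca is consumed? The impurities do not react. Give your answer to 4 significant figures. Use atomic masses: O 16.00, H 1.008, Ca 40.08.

Mass of pure H2O = 390.2 g × 0.942 = 367.57 g.
M(H2O) = 2(1.008) + 16.00 = 18.016 g/mol.
M(Ca) = 40.08 g/mol.
n(H2O) = 367.57 g / 18.016 g/mol = 20.402 mol.
From the equation the H2O:Ca mole ratio is 2:1, so n(Ca) = 20.402 × 1/2 = 10.201 mol.
Mass of Ca = 10.201 mol × 40.08 g/mol = 408.86 g.

408.9 g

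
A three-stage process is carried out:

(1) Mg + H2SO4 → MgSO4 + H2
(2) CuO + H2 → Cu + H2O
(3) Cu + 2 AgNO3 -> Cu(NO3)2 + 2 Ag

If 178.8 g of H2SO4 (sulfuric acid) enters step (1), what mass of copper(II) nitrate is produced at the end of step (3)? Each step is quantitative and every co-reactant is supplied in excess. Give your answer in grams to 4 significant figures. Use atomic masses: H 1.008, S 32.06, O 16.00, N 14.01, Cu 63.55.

M(H2SO4) = 2(1.008) + 32.06 + 4(16.00) = 98.076 g/mol.
M(Cu(NO3)2) = 63.55 + 2(14.01) + 6(16.00) = 187.57 g/mol.
n(H2SO4) = 178.8 / 98.076 = 1.8231 mol.
Reaction (1): H2SO4→H2 ratio 1:1 ⇒ n(H2) = 1.8231 mol.
Reaction (2): H2→Cu ratio 1:1 ⇒ n(Cu) = 1.8231 mol.
Reaction (3): Cu→Cu(NO3)2 ratio 1:1 ⇒ n(Cu(NO3)2) = 1.8231 mol.
Mass of Cu(NO3)2 = 1.8231 × 187.57 = 341.95 g.

342.0 g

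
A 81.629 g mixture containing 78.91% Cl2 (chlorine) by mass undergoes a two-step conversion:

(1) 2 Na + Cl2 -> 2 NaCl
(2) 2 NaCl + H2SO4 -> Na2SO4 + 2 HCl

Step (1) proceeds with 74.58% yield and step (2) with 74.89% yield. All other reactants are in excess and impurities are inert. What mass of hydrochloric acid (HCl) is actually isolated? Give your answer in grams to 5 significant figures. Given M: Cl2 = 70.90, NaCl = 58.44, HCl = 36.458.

37.000 g

Pure Cl2 = 81.629 × 0.7891 = 64.4134 g.
n(Cl2) = 64.4134 / 70.90 = 0.908511 mol.
Step 1 (Cl2:NaCl = 1:2): theoretical n(NaCl) = 1.81702 mol; at 74.58% yield, n(NaCl) = 1.35514 mol.
Step 2 (NaCl:HCl = 2:2): theoretical n(HCl) = 1.35514 mol, so theoretical mass = 1.35514 × 36.458 = 49.4055 g.
At 74.89% yield, actual mass of HCl = 49.4055 × 0.7489 = 36.9998 g.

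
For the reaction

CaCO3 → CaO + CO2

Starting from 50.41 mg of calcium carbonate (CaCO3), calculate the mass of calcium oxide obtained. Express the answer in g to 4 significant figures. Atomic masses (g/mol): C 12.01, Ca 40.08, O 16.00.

0.02824 g

M(CaCO3) = 40.08 + 12.01 + 3(16.00) = 100.09 g/mol.
M(CaO) = 40.08 + 16.00 = 56.08 g/mol.
Convert: 50.41 mg = 0.050410 g.
n(CaCO3) = 0.050410 g / 100.09 g/mol = 0.00050365 mol.
From the equation the CaCO3:CaO mole ratio is 1:1, so n(CaO) = 0.00050365 × 1/1 = 0.00050365 mol.
Mass of CaO = 0.00050365 mol × 56.08 g/mol = 0.028245 g.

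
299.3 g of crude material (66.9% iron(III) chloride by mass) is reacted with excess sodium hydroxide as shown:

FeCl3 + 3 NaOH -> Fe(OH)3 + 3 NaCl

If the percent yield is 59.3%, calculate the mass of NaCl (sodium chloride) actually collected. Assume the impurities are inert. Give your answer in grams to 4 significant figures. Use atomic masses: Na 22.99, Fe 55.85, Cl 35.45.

128.3 g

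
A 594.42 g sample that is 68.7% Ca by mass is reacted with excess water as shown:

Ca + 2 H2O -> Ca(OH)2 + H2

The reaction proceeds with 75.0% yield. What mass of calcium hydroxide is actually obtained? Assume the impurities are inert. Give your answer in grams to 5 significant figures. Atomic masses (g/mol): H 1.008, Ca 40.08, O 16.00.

Pure Ca available = 594.42 g × 0.687 = 408.367 g.
M(Ca) = 40.08 g/mol.
M(Ca(OH)2) = 40.08 + 2(16.00) + 2(1.008) = 74.096 g/mol.
n(Ca) = 408.367 g / 40.08 g/mol = 10.1888 mol.
From the equation the Ca:Ca(OH)2 mole ratio is 1:1, so n(Ca(OH)2) = 10.1888 × 1/1 = 10.1888 mol.
Mass of Ca(OH)2 = 10.1888 mol × 74.096 g/mol = 754.948 g.
Actual mass collected = 754.948 g × 0.750 = 566.211 g.

566.21 g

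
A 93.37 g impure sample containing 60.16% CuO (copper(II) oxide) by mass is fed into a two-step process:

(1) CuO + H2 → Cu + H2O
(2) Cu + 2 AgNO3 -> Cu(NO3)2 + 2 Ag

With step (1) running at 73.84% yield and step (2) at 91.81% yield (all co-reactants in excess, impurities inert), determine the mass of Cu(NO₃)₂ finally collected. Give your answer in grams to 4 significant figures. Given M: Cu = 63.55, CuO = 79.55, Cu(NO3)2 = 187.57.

Pure CuO = 93.37 × 0.6016 = 56.171 g.
n(CuO) = 56.171 / 79.55 = 0.70611 mol.
Step 1 (CuO:Cu = 1:1): theoretical n(Cu) = 0.70611 mol; at 73.84% yield, n(Cu) = 0.52139 mol.
Step 2 (Cu:Cu(NO3)2 = 1:1): theoretical n(Cu(NO3)2) = 0.52139 mol, so theoretical mass = 0.52139 × 187.57 = 97.798 g.
At 91.81% yield, actual mass of Cu(NO3)2 = 97.798 × 0.9181 = 89.788 g.

89.79 g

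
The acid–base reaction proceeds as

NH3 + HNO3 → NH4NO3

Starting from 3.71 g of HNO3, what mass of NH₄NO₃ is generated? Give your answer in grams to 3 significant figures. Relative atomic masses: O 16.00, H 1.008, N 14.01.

M(HNO3) = 1.008 + 14.01 + 3(16.00) = 63.018 g/mol.
M(NH4NO3) = 2(14.01) + 4(1.008) + 3(16.00) = 80.052 g/mol.
n(HNO3) = 3.710 g / 63.018 g/mol = 0.05887 mol.
From the equation the HNO3:NH4NO3 mole ratio is 1:1, so n(NH4NO3) = 0.05887 × 1/1 = 0.05887 mol.
Mass of NH4NO3 = 0.05887 mol × 80.052 g/mol = 4.713 g.

4.71 g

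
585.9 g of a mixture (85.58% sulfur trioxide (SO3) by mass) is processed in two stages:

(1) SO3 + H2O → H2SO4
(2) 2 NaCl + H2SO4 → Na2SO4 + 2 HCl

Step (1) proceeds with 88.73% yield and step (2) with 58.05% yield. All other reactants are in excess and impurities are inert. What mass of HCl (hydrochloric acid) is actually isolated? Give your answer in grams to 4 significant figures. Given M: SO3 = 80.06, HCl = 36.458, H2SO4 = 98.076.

235.2 g

Pure SO3 = 585.9 × 0.8558 = 501.41 g.
n(SO3) = 501.41 / 80.06 = 6.2630 mol.
Step 1 (SO3:H2SO4 = 1:1): theoretical n(H2SO4) = 6.2630 mol; at 88.73% yield, n(H2SO4) = 5.5571 mol.
Step 2 (H2SO4:HCl = 1:2): theoretical n(HCl) = 11.114 mol, so theoretical mass = 11.114 × 36.458 = 405.20 g.
At 58.05% yield, actual mass of HCl = 405.20 × 0.5805 = 235.22 g.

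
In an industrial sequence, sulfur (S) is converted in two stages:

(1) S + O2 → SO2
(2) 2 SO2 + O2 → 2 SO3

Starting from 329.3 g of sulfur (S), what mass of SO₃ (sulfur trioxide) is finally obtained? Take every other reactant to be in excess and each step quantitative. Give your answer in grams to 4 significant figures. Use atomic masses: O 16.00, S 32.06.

822.3 g

M(S) = 32.06 g/mol.
M(SO3) = 32.06 + 3(16.00) = 80.06 g/mol.
n(S) = 329.30 / 32.06 = 10.271 mol.
Step 1 gives a 1:1 ratio of S to SO2, so n(SO2) = 10.271 mol.
In step 2 the SO2:SO3 ratio is 2:2, so n(SO3) = 10.271 mol.
Mass of SO3 = 10.271 × 80.06 = 822.33 g.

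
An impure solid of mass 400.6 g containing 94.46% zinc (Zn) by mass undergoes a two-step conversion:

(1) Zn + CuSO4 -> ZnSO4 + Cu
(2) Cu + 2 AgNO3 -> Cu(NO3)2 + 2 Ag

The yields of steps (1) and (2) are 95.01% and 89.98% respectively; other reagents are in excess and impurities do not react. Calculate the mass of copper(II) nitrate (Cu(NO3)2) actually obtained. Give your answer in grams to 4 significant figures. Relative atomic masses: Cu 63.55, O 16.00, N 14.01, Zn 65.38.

928.1 g

Pure Zn = 400.6 × 0.9446 = 378.41 g.
M(Zn) = 65.38 g/mol.
M(Cu(NO3)2) = 63.55 + 2(14.01) + 6(16.00) = 187.57 g/mol.
n(Zn) = 378.41 / 65.38 = 5.7878 mol.
Step 1 (Zn:Cu = 1:1): theoretical n(Cu) = 5.7878 mol; at 95.01% yield, n(Cu) = 5.4990 mol.
Step 2 (Cu:Cu(NO3)2 = 1:1): theoretical n(Cu(NO3)2) = 5.4990 mol, so theoretical mass = 5.4990 × 187.57 = 1031.4 g.
At 89.98% yield, actual mass of Cu(NO3)2 = 1031.4 × 0.8998 = 928.10 g.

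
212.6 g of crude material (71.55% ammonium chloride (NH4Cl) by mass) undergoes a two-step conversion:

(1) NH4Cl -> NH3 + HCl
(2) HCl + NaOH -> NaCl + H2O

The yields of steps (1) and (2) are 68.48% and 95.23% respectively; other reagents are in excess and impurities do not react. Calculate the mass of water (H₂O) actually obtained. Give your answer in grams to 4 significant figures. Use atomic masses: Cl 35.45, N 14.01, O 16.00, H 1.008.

33.41 g

Pure NH4Cl = 212.6 × 0.7155 = 152.12 g.
M(NH4Cl) = 14.01 + 4(1.008) + 35.45 = 53.492 g/mol.
M(H2O) = 2(1.008) + 16.00 = 18.016 g/mol.
n(NH4Cl) = 152.12 / 53.492 = 2.8437 mol.
Step 1 (NH4Cl:HCl = 1:1): theoretical n(HCl) = 2.8437 mol; at 68.48% yield, n(HCl) = 1.9474 mol.
Step 2 (HCl:H2O = 1:1): theoretical n(H2O) = 1.9474 mol, so theoretical mass = 1.9474 × 18.016 = 35.084 g.
At 95.23% yield, actual mass of H2O = 35.084 × 0.9523 = 33.410 g.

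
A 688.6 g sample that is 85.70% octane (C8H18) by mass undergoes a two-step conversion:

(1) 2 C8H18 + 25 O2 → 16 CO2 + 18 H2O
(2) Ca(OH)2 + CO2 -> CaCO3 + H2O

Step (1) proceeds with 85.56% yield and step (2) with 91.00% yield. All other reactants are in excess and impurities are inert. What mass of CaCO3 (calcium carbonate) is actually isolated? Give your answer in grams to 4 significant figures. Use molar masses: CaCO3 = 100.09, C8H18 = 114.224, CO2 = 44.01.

3221 g

Pure C8H18 = 688.6 × 0.8570 = 590.13 g.
n(C8H18) = 590.13 / 114.224 = 5.1664 mol.
Step 1 (C8H18:CO2 = 2:16): theoretical n(CO2) = 41.331 mol; at 85.56% yield, n(CO2) = 35.363 mol.
Step 2 (CO2:CaCO3 = 1:1): theoretical n(CaCO3) = 35.363 mol, so theoretical mass = 35.363 × 100.09 = 3539.5 g.
At 91.00% yield, actual mass of CaCO3 = 3539.5 × 0.9100 = 3220.9 g.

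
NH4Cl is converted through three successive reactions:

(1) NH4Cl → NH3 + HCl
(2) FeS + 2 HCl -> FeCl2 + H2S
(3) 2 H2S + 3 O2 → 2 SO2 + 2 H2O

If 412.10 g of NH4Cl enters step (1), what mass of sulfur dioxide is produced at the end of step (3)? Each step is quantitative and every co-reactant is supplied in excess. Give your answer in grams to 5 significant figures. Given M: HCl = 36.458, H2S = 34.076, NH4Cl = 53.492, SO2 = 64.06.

246.76 g

n(NH4Cl) = 412.10 / 53.492 = 7.70396 mol.
Reaction (1): NH4Cl→HCl ratio 1:1 ⇒ n(HCl) = 7.70396 mol.
Reaction (2): HCl→H2S ratio 2:1 ⇒ n(H2S) = 3.85198 mol.
Reaction (3): H2S→SO2 ratio 2:2 ⇒ n(SO2) = 3.85198 mol.
Mass of SO2 = 3.85198 × 64.06 = 246.758 g.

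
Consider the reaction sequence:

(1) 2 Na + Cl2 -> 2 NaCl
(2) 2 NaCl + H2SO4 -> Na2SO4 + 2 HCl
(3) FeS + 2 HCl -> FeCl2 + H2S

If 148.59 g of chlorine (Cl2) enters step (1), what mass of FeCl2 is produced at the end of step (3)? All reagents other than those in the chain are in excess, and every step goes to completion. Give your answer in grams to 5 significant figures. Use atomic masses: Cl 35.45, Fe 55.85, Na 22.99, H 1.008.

M(Cl2) = 2(35.45) = 70.90 g/mol.
M(FeCl2) = 55.85 + 2(35.45) = 126.75 g/mol.
n(Cl2) = 148.59 / 70.90 = 2.09577 mol.
Reaction (1): Cl2→NaCl ratio 1:2 ⇒ n(NaCl) = 4.19154 mol.
Reaction (2): NaCl→HCl ratio 2:2 ⇒ n(HCl) = 4.19154 mol.
Reaction (3): HCl→FeCl2 ratio 2:1 ⇒ n(FeCl2) = 2.09577 mol.
Mass of FeCl2 = 2.09577 × 126.75 = 265.639 g.

265.64 g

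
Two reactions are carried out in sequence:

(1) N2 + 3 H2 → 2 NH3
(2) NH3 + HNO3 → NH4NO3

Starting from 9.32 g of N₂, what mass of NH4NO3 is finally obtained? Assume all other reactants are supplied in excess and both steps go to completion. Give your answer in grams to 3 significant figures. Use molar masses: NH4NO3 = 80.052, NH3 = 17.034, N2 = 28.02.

53.3 g

n(N2) = 9.320 / 28.02 = 0.3326 mol.
Step 1 gives a 1:2 ratio of N2 to NH3, so n(NH3) = 0.6652 mol.
In step 2 the NH3:NH4NO3 ratio is 1:1, so n(NH4NO3) = 0.6652 mol.
Mass of NH4NO3 = 0.6652 × 80.052 = 53.25 g.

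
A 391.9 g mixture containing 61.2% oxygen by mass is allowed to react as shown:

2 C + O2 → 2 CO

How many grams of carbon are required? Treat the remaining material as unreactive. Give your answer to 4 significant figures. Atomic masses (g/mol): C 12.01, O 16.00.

180.0 g

Mass of pure O2 = 391.9 g × 0.612 = 239.84 g.
M(O2) = 2(16.00) = 32.00 g/mol.
M(C) = 12.01 g/mol.
n(O2) = 239.84 g / 32.00 g/mol = 7.4951 mol.
From the equation the O2:C mole ratio is 1:2, so n(C) = 7.4951 × 2/1 = 14.990 mol.
Mass of C = 14.990 mol × 12.01 g/mol = 180.03 g.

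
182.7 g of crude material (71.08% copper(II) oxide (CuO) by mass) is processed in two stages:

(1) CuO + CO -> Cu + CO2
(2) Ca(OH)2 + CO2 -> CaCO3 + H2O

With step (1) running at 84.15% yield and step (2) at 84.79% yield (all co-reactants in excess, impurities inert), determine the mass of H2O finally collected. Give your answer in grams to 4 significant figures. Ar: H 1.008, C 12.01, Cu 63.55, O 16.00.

Pure CuO = 182.7 × 0.7108 = 129.86 g.
M(CuO) = 63.55 + 16.00 = 79.55 g/mol.
M(H2O) = 2(1.008) + 16.00 = 18.016 g/mol.
n(CuO) = 129.86 / 79.55 = 1.6325 mol.
Step 1 (CuO:CO2 = 1:1): theoretical n(CO2) = 1.6325 mol; at 84.15% yield, n(CO2) = 1.3737 mol.
Step 2 (CO2:H2O = 1:1): theoretical n(H2O) = 1.3737 mol, so theoretical mass = 1.3737 × 18.016 = 24.749 g.
At 84.79% yield, actual mass of H2O = 24.749 × 0.8479 = 20.985 g.

20.98 g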